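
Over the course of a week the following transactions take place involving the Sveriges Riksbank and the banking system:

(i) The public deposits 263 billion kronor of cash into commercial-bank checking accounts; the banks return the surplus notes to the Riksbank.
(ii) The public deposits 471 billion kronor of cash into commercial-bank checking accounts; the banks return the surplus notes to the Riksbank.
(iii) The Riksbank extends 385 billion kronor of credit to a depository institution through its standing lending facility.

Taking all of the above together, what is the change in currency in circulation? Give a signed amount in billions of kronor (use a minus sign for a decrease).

-734 billion

Currency deposit 263 billion kronor: notes return to the central bank → −263B.
Currency deposit 471 billion kronor: notes return to the central bank → −471B.
Discount-window loan 385 billion kronor: no currency enters or leaves circulation → 0.
Net: −263 − 471 + 0 = -734 billion.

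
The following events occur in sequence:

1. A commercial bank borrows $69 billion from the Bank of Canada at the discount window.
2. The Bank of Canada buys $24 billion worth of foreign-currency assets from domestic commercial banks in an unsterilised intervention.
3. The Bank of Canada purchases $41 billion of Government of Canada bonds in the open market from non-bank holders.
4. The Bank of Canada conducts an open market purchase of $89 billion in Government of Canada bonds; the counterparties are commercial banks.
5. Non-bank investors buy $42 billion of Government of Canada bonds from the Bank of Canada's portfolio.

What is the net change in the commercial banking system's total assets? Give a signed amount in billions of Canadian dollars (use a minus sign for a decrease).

Bank of Canada balance sheet:
  Assets:      Securities +$88B, Loans to banks +$69B, Foreign assets +$24B
  Liabilities: Bank reserves +$181B
Commercial banking system:
  Assets:      Reserves at CB +$181B, Securities −$89B, Foreign assets −$24B
  Liabilities: Checkable deposits −$1B, Borrowings from CB +$69B
Change in total bank assets = +$68 billion.

+$68 billion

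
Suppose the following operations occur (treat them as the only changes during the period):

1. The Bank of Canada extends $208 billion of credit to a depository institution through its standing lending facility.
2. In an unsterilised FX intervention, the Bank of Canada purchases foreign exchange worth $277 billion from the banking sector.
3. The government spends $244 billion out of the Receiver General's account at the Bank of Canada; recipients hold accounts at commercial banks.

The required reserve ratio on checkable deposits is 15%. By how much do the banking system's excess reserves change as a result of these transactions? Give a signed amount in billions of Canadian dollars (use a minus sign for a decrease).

+$692.4 billion

Discount-window loan $208 billion: reserves +$208B, deposits 0.
FX purchase $277 billion: reserves +$277B, deposits 0.
Government spending $244 billion: reserves +$244B, deposits +$244B.
Totals: Δreserves = +$729B, Δdeposits = +$244B.
Δrequired reserves = 15% × +$244B = +$36.6B.
Δexcess reserves = Δreserves − Δrequired = +$729B − (+$36.6B) = +$692.4 billion.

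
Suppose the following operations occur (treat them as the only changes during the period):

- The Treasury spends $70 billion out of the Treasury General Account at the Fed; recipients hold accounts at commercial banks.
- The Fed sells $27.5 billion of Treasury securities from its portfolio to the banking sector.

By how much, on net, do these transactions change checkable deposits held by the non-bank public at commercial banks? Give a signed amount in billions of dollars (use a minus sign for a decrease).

Fed balance sheet:
  Assets:      Securities −$27.5B
  Liabilities: Bank reserves +$42.5B, Government deposits −$70B
Commercial banking system:
  Assets:      Reserves at CB +$42.5B, Securities +$27.5B
  Liabilities: Checkable deposits +$70B
So the change in checkable deposits held by the non-bank public at commercial banks is +$70 billion.

+$70 billion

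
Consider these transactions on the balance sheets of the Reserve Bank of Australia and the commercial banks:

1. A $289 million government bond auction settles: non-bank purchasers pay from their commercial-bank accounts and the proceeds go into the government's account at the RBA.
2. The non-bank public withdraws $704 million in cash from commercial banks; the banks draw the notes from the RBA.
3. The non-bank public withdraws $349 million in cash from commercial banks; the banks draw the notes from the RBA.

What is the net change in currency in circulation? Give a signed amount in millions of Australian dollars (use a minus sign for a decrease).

+$1053 million

Government account inflow $289 million: no currency enters or leaves circulation → 0.
Currency withdrawal $704 million: notes leave the central bank → +$704M.
Currency withdrawal $349 million: notes leave the central bank → +$349M.
Net: 0 + 704 + 349 = +$1053 million.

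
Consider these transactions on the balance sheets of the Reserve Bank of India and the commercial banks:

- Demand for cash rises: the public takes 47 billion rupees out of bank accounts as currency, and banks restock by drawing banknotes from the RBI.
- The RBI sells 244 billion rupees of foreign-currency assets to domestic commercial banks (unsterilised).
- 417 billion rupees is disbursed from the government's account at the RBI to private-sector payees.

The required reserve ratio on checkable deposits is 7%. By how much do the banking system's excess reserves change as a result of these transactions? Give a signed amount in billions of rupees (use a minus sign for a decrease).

Currency withdrawal 47 billion rupees: reserves −47B, deposits −47B.
FX sale 244 billion rupees: reserves −244B, deposits 0.
Government spending 417 billion rupees: reserves +417B, deposits +417B.
Totals: Δreserves = +126B, Δdeposits = +370B.
Δrequired reserves = 7% × +370B = +25.9B.
Δexcess reserves = Δreserves − Δrequired = +126B − (+25.9B) = +100.1 billion.

+100.1 billion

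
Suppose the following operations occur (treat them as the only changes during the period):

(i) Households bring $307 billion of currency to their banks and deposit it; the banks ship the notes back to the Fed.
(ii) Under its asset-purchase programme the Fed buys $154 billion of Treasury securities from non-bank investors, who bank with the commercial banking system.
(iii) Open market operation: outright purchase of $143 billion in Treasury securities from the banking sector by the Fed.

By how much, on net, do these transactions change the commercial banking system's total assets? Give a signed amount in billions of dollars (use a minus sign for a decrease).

Fed balance sheet:
  Assets:      Securities +$297B
  Liabilities: Bank reserves +$604B, Currency in circulation −$307B
Commercial banking system:
  Assets:      Reserves at CB +$604B, Securities −$143B
  Liabilities: Checkable deposits +$461B
Change in total bank assets = +$461 billion.

+$461 billion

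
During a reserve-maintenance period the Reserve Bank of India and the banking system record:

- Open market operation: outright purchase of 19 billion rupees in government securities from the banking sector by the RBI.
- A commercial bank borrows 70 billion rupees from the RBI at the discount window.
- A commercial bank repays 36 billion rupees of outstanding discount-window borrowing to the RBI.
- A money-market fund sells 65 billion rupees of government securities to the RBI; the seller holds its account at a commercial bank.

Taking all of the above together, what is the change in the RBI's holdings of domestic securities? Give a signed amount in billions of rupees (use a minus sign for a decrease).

+84 billion

RBI balance sheet:
  Assets:      Securities +84B, Loans to banks +34B
  Liabilities: Bank reserves +118B
So the change in the RBI's holdings of domestic securities is +84 billion.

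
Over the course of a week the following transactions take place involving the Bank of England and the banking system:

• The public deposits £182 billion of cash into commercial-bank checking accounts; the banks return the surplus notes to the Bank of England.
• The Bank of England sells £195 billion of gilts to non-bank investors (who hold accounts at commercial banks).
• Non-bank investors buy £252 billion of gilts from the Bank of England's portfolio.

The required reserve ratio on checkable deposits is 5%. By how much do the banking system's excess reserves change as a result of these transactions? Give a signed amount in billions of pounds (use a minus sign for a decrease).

-£251.75 billion

Currency deposit £182 billion: reserves +£182B, deposits +£182B.
Asset sale (to non-banks) £195 billion: reserves −£195B, deposits −£195B.
Asset sale (to non-banks) £252 billion: reserves −£252B, deposits −£252B.
Totals: Δreserves = −£265B, Δdeposits = −£265B.
Δrequired reserves = 5% × −£265B = −£13.25B.
Δexcess reserves = Δreserves − Δrequired = −£265B − (−£13.25B) = -£251.75 billion.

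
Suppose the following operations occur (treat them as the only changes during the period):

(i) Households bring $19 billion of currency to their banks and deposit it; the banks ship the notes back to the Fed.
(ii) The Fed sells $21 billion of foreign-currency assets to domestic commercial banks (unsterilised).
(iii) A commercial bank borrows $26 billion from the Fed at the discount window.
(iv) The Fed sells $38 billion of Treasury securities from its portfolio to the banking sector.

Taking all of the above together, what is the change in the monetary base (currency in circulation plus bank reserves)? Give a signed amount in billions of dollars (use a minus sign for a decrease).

-$33 billion

Fed balance sheet:
  Assets:      Securities −$38B, Loans to banks +$26B, Foreign assets −$21B
  Liabilities: Bank reserves −$14B, Currency in circulation −$19B
Commercial banking system:
  Assets:      Reserves at CB −$14B, Securities +$38B, Foreign assets +$21B
  Liabilities: Checkable deposits +$19B, Borrowings from CB +$26B
Monetary base = currency + reserves: −$19B + (−$14B) = -$33 billion.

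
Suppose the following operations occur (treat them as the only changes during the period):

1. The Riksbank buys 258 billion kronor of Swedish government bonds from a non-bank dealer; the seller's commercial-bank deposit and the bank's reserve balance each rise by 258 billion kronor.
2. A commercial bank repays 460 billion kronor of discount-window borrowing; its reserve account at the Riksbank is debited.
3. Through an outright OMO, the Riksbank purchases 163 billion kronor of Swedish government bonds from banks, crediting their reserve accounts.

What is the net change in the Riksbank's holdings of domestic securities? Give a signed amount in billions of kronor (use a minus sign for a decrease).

Riksbank balance sheet:
  Assets:      Securities +421B, Loans to banks −460B
  Liabilities: Bank reserves −39B
Commercial banking system:
  Assets:      Reserves at CB −39B, Securities −163B
  Liabilities: Checkable deposits +258B, Borrowings from CB −460B
So the change in the Riksbank's holdings of domestic securities is +421 billion.

+421 billion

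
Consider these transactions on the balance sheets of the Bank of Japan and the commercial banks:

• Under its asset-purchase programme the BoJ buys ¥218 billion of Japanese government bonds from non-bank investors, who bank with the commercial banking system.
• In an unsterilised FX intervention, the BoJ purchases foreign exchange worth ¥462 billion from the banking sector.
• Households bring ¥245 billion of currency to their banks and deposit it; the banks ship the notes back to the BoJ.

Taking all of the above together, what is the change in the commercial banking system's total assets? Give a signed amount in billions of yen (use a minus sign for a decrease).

+¥463 billion

Asset purchase (from non-banks) ¥218 billion: bank balance sheets expand → +¥218B.
FX purchase ¥462 billion: just an asset swap on bank balance sheets → 0.
Currency deposit ¥245 billion: bank balance sheets expand → +¥245B.
Net: 218 + 0 + 245 = +¥463 billion.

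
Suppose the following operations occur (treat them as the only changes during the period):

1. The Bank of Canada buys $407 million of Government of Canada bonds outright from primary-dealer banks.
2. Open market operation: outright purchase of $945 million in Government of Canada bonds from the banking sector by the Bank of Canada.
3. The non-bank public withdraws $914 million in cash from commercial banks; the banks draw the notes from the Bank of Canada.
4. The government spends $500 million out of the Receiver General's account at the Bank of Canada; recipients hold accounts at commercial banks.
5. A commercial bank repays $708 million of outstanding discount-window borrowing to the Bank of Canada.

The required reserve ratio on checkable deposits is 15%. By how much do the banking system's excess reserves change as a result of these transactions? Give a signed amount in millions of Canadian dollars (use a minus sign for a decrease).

+$292.1 million

OMO purchase (from banks) $407 million: reserves +$407M, deposits 0.
OMO purchase (from banks) $945 million: reserves +$945M, deposits 0.
Currency withdrawal $914 million: reserves −$914M, deposits −$914M.
Government spending $500 million: reserves +$500M, deposits +$500M.
Discount-window repayment $708 million: reserves −$708M, deposits 0.
Totals: Δreserves = +$230M, Δdeposits = −$414M.
Δrequired reserves = 15% × −$414M = −$62.1M.
Δexcess reserves = Δreserves − Δrequired = +$230M − (−$62.1M) = +$292.1 million.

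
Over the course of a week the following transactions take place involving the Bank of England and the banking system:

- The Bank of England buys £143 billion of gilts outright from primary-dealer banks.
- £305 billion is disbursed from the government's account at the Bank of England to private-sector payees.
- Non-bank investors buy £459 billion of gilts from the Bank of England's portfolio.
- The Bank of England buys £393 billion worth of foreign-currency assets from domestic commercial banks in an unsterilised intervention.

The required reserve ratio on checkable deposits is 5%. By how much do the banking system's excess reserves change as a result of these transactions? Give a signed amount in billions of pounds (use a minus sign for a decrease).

+£389.7 billion

OMO purchase (from banks) £143 billion: reserves +£143B, deposits 0.
Government spending £305 billion: reserves +£305B, deposits +£305B.
Asset sale (to non-banks) £459 billion: reserves −£459B, deposits −£459B.
FX purchase £393 billion: reserves +£393B, deposits 0.
Totals: Δreserves = +£382B, Δdeposits = −£154B.
Δrequired reserves = 5% × −£154B = −£7.7B.
Δexcess reserves = Δreserves − Δrequired = +£382B − (−£7.7B) = +£389.7 billion.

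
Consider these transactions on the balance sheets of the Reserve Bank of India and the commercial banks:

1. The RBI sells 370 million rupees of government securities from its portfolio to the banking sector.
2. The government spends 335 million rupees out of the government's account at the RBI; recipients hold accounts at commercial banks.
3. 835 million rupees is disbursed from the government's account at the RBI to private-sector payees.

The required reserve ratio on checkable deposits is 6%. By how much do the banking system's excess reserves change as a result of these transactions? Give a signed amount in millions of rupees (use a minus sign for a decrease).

+729.8 million

OMO sale (to banks) 370 million rupees: reserves −370M, deposits 0.
Government spending 335 million rupees: reserves +335M, deposits +335M.
Government spending 835 million rupees: reserves +835M, deposits +835M.
Totals: Δreserves = +800M, Δdeposits = +1170M.
Δrequired reserves = 6% × +1170M = +70.2M.
Δexcess reserves = Δreserves − Δrequired = +800M − (+70.2M) = +729.8 million.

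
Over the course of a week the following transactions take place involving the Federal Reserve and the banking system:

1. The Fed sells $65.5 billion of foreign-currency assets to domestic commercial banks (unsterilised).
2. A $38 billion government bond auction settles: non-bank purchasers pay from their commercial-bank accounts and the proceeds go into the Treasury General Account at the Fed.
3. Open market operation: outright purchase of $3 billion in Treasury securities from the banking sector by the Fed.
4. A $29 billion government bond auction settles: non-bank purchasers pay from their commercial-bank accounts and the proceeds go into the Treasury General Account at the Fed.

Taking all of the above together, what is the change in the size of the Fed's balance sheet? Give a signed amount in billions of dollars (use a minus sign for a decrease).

-$62.5 billion

FX sale $65.5 billion: a Fed asset is shed → −$65.5B.
Government account inflow $38 billion: only the composition of liabilities changes → 0.
OMO purchase (from banks) $3 billion: a Fed asset is acquired → +$3B.
Government account inflow $29 billion: only the composition of liabilities changes → 0.
Net: −65.5 + 0 + 3 + 0 = -$62.5 billion.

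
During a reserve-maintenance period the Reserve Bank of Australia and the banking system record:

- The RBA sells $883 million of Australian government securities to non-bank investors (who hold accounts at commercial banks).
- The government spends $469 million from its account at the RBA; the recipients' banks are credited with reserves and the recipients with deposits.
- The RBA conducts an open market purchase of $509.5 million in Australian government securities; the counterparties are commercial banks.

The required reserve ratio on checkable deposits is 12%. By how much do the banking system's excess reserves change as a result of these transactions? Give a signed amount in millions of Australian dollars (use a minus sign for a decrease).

+$145.18 million

Asset sale (to non-banks) $883 million: reserves −$883M, deposits −$883M.
Government spending $469 million: reserves +$469M, deposits +$469M.
OMO purchase (from banks) $509.5 million: reserves +$509.5M, deposits 0.
Totals: Δreserves = +$95.5M, Δdeposits = −$414M.
Δrequired reserves = 12% × −$414M = −$49.68M.
Δexcess reserves = Δreserves − Δrequired = +$95.5M − (−$49.68M) = +$145.18 million.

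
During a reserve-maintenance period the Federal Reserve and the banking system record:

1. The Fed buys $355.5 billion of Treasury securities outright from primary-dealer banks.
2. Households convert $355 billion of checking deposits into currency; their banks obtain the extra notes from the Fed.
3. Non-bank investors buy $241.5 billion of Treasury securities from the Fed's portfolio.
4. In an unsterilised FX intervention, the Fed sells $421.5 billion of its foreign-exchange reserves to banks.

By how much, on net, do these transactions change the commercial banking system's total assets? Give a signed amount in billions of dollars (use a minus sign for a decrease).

-$596.5 billion

OMO purchase (from banks) $355.5 billion: just an asset swap on bank balance sheets → 0.
Currency withdrawal $355 billion: bank balance sheets shrink → −$355B.
Asset sale (to non-banks) $241.5 billion: bank balance sheets shrink → −$241.5B.
FX sale $421.5 billion: just an asset swap on bank balance sheets → 0.
Net: 0 − 355 − 241.5 + 0 = -$596.5 billion.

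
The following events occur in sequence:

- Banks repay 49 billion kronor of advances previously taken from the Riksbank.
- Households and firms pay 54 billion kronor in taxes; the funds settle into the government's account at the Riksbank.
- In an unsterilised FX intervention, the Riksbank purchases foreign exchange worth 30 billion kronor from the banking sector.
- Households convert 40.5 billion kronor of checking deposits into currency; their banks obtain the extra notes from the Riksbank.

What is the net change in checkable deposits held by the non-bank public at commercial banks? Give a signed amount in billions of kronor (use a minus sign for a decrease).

-94.5 billion

Discount-window repayment 49 billion kronor: the counterparty is a bank, so public deposits are unchanged → 0.
Government account inflow 54 billion kronor: non-bank counterparties' bank balances fall → −54B.
FX purchase 30 billion kronor: the counterparty is a bank, so public deposits are unchanged → 0.
Currency withdrawal 40.5 billion kronor: non-bank counterparties' bank balances fall → −40.5B.
Net: 0 − 54 + 0 − 40.5 = -94.5 billion.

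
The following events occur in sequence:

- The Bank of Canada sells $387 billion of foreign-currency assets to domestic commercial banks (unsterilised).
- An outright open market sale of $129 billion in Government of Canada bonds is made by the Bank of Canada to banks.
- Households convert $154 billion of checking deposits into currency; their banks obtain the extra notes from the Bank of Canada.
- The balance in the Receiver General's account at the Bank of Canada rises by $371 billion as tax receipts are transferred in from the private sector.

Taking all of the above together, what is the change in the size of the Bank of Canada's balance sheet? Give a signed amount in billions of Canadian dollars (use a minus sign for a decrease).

-$516 billion

FX sale $387 billion: a Bank of Canada asset is shed → −$387B.
OMO sale (to banks) $129 billion: a Bank of Canada asset is shed → −$129B.
Currency withdrawal $154 billion: only the composition of liabilities changes → 0.
Government account inflow $371 billion: only the composition of liabilities changes → 0.
Net: −387 − 129 + 0 + 0 = -$516 billion.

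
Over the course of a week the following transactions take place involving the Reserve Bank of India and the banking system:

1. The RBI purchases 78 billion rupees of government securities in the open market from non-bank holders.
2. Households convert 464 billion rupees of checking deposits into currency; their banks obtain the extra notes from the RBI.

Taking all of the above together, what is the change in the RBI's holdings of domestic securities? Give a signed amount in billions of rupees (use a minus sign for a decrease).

RBI balance sheet:
  Assets:      Securities +78B
  Liabilities: Bank reserves −386B, Currency in circulation +464B
Commercial banking system:
  Assets:      Reserves at CB −386B
  Liabilities: Checkable deposits −386B
So the change in the RBI's holdings of domestic securities is +78 billion.

+78 billion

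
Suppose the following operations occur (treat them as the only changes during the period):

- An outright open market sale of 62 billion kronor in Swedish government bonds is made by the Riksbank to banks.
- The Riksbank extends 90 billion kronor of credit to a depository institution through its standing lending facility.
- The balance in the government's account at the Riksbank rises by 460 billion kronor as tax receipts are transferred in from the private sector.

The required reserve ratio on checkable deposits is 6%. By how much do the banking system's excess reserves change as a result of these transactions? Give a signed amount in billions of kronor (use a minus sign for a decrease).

-404.4 billion

OMO sale (to banks) 62 billion kronor: reserves −62B, deposits 0.
Discount-window loan 90 billion kronor: reserves +90B, deposits 0.
Government account inflow 460 billion kronor: reserves −460B, deposits −460B.
Totals: Δreserves = −432B, Δdeposits = −460B.
Δrequired reserves = 6% × −460B = −27.6B.
Δexcess reserves = Δreserves − Δrequired = −432B − (−27.6B) = -404.4 billion.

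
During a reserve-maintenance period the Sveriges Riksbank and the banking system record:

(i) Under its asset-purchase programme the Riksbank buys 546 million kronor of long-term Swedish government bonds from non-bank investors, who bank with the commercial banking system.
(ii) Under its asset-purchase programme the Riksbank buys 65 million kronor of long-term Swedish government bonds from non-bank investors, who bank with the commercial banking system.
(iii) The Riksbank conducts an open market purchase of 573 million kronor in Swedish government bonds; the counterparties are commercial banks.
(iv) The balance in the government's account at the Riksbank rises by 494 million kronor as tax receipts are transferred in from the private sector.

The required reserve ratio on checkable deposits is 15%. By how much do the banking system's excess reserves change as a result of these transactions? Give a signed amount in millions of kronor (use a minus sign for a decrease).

Asset purchase (from non-banks) 546 million kronor: reserves +546M, deposits +546M.
Asset purchase (from non-banks) 65 million kronor: reserves +65M, deposits +65M.
OMO purchase (from banks) 573 million kronor: reserves +573M, deposits 0.
Government account inflow 494 million kronor: reserves −494M, deposits −494M.
Totals: Δreserves = +690M, Δdeposits = +117M.
Δrequired reserves = 15% × +117M = +17.55M.
Δexcess reserves = Δreserves − Δrequired = +690M − (+17.55M) = +672.45 million.

+672.45 million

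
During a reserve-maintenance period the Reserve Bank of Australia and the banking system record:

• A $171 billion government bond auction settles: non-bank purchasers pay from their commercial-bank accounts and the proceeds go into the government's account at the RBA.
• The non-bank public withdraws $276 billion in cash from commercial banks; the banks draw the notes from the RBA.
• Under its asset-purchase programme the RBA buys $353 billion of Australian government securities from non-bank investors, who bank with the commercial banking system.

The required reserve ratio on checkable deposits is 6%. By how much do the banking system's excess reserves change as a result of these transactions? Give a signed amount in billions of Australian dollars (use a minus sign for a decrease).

-$88.36 billion

Government account inflow $171 billion: reserves −$171B, deposits −$171B.
Currency withdrawal $276 billion: reserves −$276B, deposits −$276B.
Asset purchase (from non-banks) $353 billion: reserves +$353B, deposits +$353B.
Totals: Δreserves = −$94B, Δdeposits = −$94B.
Δrequired reserves = 6% × −$94B = −$5.64B.
Δexcess reserves = Δreserves − Δrequired = −$94B − (−$5.64B) = -$88.36 billion.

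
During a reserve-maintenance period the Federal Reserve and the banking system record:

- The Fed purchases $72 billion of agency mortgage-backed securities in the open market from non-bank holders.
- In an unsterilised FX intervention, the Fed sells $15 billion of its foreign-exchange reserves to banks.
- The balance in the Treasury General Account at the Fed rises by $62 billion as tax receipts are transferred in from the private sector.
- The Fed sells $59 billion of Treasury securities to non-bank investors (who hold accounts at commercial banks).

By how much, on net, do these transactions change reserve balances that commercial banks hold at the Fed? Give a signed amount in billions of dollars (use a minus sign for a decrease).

-$64 billion

Fed balance sheet:
  Assets:      Securities +$13B, Foreign assets −$15B
  Liabilities: Bank reserves −$64B, Government deposits +$62B
Commercial banking system:
  Assets:      Reserves at CB −$64B, Foreign assets +$15B
  Liabilities: Checkable deposits −$49B
So the change in reserve balances that commercial banks hold at the Fed is -$64 billion.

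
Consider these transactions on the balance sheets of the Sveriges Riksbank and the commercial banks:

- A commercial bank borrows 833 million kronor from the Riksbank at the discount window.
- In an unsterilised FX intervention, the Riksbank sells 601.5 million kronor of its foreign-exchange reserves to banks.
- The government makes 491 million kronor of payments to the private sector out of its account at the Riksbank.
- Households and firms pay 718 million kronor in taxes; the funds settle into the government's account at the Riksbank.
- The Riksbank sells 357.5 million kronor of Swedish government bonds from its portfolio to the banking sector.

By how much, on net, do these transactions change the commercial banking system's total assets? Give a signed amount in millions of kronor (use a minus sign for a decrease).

Riksbank balance sheet:
  Assets:      Securities −357.5M, Loans to banks +833M, Foreign assets −601.5M
  Liabilities: Bank reserves −353M, Government deposits +227M
Commercial banking system:
  Assets:      Reserves at CB −353M, Securities +357.5M, Foreign assets +601.5M
  Liabilities: Checkable deposits −227M, Borrowings from CB +833M
Change in total bank assets = +606 million.

+606 million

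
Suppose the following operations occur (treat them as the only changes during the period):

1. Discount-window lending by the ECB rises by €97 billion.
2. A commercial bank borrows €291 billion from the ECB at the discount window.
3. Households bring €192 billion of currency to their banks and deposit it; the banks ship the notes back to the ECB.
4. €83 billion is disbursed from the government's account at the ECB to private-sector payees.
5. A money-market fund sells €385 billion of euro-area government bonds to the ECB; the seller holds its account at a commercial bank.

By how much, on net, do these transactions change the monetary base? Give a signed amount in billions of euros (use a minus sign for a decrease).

+€856 billion

Discount-window loan €97 billion: ECB balance sheet expands → +€97B.
Discount-window loan €291 billion: ECB balance sheet expands → +€291B.
Currency deposit €192 billion: just a shift between currency and reserves — both are base money → 0.
Government spending €83 billion: a non-base liability converts back to reserves → +€83B.
Asset purchase (from non-banks) €385 billion: ECB balance sheet expands → +€385B.
Net: 97 + 291 + 0 + 83 + 385 = +€856 billion.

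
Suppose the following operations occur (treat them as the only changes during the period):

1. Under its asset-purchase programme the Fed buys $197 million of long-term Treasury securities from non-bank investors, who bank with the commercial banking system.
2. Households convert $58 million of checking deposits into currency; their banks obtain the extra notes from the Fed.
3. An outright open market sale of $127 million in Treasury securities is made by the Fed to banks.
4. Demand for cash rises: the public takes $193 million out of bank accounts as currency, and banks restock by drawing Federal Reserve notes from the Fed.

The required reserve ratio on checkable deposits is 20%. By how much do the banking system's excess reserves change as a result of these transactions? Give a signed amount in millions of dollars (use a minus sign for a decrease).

-$170.2 million

Asset purchase (from non-banks) $197 million: reserves +$197M, deposits +$197M.
Currency withdrawal $58 million: reserves −$58M, deposits −$58M.
OMO sale (to banks) $127 million: reserves −$127M, deposits 0.
Currency withdrawal $193 million: reserves −$193M, deposits −$193M.
Totals: Δreserves = −$181M, Δdeposits = −$54M.
Δrequired reserves = 20% × −$54M = −$10.8M.
Δexcess reserves = Δreserves − Δrequired = −$181M − (−$10.8M) = -$170.2 million.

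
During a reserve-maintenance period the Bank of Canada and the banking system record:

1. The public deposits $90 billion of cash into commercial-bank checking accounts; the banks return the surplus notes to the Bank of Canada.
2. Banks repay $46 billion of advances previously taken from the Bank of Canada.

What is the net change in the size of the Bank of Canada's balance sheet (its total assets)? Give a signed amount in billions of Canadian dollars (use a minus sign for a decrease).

Bank of Canada balance sheet:
  Assets:      Loans to banks −$46B
  Liabilities: Bank reserves +$44B, Currency in circulation −$90B
Commercial banking system:
  Assets:      Reserves at CB +$44B
  Liabilities: Checkable deposits +$90B, Borrowings from CB −$46B
Change in total Bank of Canada assets = -$46 billion.

-$46 billion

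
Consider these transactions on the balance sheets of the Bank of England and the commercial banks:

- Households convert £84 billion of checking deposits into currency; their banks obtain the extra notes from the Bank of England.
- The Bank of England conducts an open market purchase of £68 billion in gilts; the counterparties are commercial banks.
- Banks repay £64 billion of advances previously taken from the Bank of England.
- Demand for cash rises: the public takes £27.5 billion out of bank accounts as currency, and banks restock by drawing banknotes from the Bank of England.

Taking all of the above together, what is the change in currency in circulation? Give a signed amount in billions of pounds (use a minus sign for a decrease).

Bank of England balance sheet:
  Assets:      Securities +£68B, Loans to banks −£64B
  Liabilities: Bank reserves −£107.5B, Currency in circulation +£111.5B
So the change in currency in circulation is +£111.5 billion.

+£111.5 billion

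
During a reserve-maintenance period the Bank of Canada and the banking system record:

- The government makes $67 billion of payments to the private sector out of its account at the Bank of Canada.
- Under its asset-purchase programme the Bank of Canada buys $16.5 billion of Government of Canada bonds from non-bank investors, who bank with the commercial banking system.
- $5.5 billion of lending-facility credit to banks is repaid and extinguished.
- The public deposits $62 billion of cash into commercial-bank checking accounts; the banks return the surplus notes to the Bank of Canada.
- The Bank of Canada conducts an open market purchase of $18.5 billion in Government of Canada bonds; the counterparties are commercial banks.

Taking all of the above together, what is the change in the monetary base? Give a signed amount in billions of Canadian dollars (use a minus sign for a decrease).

Government spending $67 billion: a non-base liability converts back to reserves → +$67B.
Asset purchase (from non-banks) $16.5 billion: Bank of Canada balance sheet expands → +$16.5B.
Discount-window repayment $5.5 billion: Bank of Canada balance sheet contracts → −$5.5B.
Currency deposit $62 billion: just a shift between currency and reserves — both are base money → 0.
OMO purchase (from banks) $18.5 billion: Bank of Canada balance sheet expands → +$18.5B.
Net: 67 + 16.5 − 5.5 + 0 + 18.5 = +$96.5 billion.

+$96.5 billion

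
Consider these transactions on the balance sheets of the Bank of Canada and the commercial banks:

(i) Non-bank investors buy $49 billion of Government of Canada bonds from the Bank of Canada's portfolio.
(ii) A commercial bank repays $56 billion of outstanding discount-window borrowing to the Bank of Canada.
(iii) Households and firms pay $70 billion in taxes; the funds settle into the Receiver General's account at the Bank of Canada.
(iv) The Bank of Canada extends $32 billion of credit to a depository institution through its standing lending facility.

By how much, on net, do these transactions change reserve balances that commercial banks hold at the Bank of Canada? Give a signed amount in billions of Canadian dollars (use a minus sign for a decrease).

-$143 billion

Asset sale (to non-banks) $49 billion: the non-bank buyers' banks settle from reserves → −$49B.
Discount-window repayment $56 billion: repayment is debited from reserves → −$56B.
Government account inflow $70 billion: funds move from bank reserves into the government account → −$70B.
Discount-window loan $32 billion: the loan is credited to the bank's reserve account → +$32B.
Net: −49 − 56 − 70 + 32 = -$143 billion.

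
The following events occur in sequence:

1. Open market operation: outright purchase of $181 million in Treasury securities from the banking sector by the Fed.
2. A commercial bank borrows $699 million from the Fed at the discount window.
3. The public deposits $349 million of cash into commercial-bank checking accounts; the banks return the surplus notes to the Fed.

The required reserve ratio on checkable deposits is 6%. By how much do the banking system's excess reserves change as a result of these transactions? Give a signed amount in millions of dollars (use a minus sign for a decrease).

OMO purchase (from banks) $181 million: reserves +$181M, deposits 0.
Discount-window loan $699 million: reserves +$699M, deposits 0.
Currency deposit $349 million: reserves +$349M, deposits +$349M.
Totals: Δreserves = +$1229M, Δdeposits = +$349M.
Δrequired reserves = 6% × +$349M = +$20.94M.
Δexcess reserves = Δreserves − Δrequired = +$1229M − (+$20.94M) = +$1208.06 million.

+$1208.06 million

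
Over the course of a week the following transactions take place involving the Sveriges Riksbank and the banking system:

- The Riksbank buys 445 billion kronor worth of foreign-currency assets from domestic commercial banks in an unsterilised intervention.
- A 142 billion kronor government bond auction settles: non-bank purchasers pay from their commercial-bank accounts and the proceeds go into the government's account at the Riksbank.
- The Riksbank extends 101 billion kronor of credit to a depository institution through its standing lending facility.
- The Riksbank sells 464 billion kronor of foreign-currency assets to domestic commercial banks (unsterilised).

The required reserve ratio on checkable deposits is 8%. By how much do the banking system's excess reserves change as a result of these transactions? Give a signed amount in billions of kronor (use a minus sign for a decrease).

-48.64 billion

FX purchase 445 billion kronor: reserves +445B, deposits 0.
Government account inflow 142 billion kronor: reserves −142B, deposits −142B.
Discount-window loan 101 billion kronor: reserves +101B, deposits 0.
FX sale 464 billion kronor: reserves −464B, deposits 0.
Totals: Δreserves = −60B, Δdeposits = −142B.
Δrequired reserves = 8% × −142B = −11.36B.
Δexcess reserves = Δreserves − Δrequired = −60B − (−11.36B) = -48.64 billion.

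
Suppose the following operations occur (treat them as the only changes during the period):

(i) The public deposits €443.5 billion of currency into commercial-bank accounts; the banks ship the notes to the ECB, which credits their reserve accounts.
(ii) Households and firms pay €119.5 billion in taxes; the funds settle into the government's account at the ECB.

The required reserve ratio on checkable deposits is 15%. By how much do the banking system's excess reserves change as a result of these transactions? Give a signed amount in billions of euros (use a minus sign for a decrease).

Currency deposit €443.5 billion: reserves +€443.5B, deposits +€443.5B.
Government account inflow €119.5 billion: reserves −€119.5B, deposits −€119.5B.
Totals: Δreserves = +€324B, Δdeposits = +€324B.
Δrequired reserves = 15% × +€324B = +€48.6B.
Δexcess reserves = Δreserves − Δrequired = +€324B − (+€48.6B) = +€275.4 billion.

+€275.4 billion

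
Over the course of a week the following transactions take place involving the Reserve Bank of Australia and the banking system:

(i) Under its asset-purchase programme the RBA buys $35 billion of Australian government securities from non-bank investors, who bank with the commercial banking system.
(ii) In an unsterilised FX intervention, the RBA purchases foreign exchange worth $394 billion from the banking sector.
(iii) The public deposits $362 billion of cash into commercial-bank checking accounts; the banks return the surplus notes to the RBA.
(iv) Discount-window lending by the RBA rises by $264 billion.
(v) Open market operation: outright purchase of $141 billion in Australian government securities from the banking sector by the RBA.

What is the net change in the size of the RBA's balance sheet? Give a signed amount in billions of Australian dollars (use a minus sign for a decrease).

+$834 billion

Asset purchase (from non-banks) $35 billion: an RBA asset is acquired → +$35B.
FX purchase $394 billion: an RBA asset is acquired → +$394B.
Currency deposit $362 billion: only the composition of liabilities changes → 0.
Discount-window loan $264 billion: an RBA asset is acquired → +$264B.
OMO purchase (from banks) $141 billion: an RBA asset is acquired → +$141B.
Net: 35 + 394 + 0 + 264 + 141 = +$834 billion.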